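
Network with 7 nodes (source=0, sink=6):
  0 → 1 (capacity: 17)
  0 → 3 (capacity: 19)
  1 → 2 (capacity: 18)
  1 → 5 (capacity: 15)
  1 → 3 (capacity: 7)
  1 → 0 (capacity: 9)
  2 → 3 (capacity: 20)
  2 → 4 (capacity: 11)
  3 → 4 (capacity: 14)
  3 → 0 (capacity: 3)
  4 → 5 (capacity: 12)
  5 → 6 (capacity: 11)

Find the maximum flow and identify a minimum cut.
Max flow = 11, Min cut edges: (5,6)

Maximum flow: 11
Minimum cut: (5,6)
Partition: S = [0, 1, 2, 3, 4, 5], T = [6]

Max-flow min-cut theorem verified: both equal 11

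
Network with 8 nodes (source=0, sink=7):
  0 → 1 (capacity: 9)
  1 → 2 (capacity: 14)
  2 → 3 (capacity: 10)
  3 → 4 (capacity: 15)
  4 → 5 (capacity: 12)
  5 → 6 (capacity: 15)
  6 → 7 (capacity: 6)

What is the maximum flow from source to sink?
Maximum flow = 6

Max flow: 6

Flow assignment:
  0 → 1: 6/9
  1 → 2: 6/14
  2 → 3: 6/10
  3 → 4: 6/15
  4 → 5: 6/12
  5 → 6: 6/15
  6 → 7: 6/6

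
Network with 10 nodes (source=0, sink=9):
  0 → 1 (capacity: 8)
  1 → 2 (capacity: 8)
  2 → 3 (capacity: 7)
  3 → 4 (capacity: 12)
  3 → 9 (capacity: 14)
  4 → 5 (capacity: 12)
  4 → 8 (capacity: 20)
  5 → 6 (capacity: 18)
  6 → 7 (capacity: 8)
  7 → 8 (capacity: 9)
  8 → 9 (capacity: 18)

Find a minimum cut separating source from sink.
Min cut value = 7, edges: (2,3)

Min cut value: 7
Partition: S = [0, 1, 2], T = [3, 4, 5, 6, 7, 8, 9]
Cut edges: (2,3)

By max-flow min-cut theorem, max flow = min cut = 7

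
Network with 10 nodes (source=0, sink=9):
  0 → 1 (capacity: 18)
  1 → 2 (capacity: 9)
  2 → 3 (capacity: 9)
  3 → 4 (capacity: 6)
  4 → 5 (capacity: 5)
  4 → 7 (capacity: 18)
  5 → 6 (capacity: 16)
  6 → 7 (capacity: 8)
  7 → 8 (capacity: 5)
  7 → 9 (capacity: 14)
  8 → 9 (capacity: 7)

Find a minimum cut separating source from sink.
Min cut value = 6, edges: (3,4)

Min cut value: 6
Partition: S = [0, 1, 2, 3], T = [4, 5, 6, 7, 8, 9]
Cut edges: (3,4)

By max-flow min-cut theorem, max flow = min cut = 6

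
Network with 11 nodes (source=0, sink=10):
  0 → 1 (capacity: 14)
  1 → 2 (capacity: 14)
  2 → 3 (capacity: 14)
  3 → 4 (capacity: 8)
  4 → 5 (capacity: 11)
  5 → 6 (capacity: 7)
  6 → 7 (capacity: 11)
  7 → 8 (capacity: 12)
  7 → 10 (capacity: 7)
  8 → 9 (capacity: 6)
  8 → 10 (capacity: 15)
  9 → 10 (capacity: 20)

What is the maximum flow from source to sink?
Maximum flow = 7

Max flow: 7

Flow assignment:
  0 → 1: 7/14
  1 → 2: 7/14
  2 → 3: 7/14
  3 → 4: 7/8
  4 → 5: 7/11
  5 → 6: 7/7
  6 → 7: 7/11
  7 → 10: 7/7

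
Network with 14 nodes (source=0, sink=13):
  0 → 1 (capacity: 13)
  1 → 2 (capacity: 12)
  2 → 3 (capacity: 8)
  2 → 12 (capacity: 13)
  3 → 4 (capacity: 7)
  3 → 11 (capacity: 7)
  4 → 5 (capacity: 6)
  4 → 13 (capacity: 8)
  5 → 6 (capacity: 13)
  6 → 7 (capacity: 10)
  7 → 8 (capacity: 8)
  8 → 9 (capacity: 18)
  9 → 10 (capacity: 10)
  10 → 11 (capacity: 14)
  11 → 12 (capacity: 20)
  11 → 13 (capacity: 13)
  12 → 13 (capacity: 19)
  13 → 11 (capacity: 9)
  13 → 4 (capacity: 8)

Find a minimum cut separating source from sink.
Min cut value = 12, edges: (1,2)

Min cut value: 12
Partition: S = [0, 1], T = [2, 3, 4, 5, 6, 7, 8, 9, 10, 11, 12, 13]
Cut edges: (1,2)

By max-flow min-cut theorem, max flow = min cut = 12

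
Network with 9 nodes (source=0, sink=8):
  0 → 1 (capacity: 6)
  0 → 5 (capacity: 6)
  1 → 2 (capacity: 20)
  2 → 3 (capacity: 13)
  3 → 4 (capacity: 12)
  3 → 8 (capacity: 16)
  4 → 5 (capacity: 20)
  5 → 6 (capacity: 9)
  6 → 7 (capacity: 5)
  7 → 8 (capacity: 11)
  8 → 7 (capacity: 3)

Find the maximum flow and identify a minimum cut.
Max flow = 11, Min cut edges: (0,1), (6,7)

Maximum flow: 11
Minimum cut: (0,1), (6,7)
Partition: S = [0, 4, 5, 6], T = [1, 2, 3, 7, 8]

Max-flow min-cut theorem verified: both equal 11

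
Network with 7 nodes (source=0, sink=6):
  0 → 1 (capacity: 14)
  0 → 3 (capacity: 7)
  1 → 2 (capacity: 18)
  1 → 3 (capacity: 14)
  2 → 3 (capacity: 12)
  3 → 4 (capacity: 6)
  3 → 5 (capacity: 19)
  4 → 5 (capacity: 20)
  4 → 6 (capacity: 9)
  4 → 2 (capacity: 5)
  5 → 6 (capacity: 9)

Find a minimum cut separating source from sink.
Min cut value = 15, edges: (3,4), (5,6)

Min cut value: 15
Partition: S = [0, 1, 2, 3, 5], T = [4, 6]
Cut edges: (3,4), (5,6)

By max-flow min-cut theorem, max flow = min cut = 15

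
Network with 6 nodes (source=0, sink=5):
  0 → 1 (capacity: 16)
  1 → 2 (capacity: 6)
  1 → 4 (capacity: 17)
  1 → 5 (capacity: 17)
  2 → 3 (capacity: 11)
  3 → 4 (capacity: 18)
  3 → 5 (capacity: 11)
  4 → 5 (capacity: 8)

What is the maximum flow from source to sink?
Maximum flow = 16

Max flow: 16

Flow assignment:
  0 → 1: 16/16
  1 → 5: 16/17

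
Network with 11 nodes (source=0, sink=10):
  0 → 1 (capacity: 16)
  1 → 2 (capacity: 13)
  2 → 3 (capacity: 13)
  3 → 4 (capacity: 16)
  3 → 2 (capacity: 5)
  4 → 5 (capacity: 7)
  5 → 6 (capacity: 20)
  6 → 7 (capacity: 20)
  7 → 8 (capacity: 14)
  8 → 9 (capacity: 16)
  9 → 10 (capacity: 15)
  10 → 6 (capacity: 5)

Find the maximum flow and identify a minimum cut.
Max flow = 7, Min cut edges: (4,5)

Maximum flow: 7
Minimum cut: (4,5)
Partition: S = [0, 1, 2, 3, 4], T = [5, 6, 7, 8, 9, 10]

Max-flow min-cut theorem verified: both equal 7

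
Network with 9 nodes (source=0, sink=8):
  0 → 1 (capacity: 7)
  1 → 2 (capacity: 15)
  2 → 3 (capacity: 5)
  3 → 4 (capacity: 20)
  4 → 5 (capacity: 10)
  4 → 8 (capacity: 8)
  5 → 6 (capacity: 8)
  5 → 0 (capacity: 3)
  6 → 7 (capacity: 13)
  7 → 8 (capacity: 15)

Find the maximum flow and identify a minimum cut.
Max flow = 5, Min cut edges: (2,3)

Maximum flow: 5
Minimum cut: (2,3)
Partition: S = [0, 1, 2], T = [3, 4, 5, 6, 7, 8]

Max-flow min-cut theorem verified: both equal 5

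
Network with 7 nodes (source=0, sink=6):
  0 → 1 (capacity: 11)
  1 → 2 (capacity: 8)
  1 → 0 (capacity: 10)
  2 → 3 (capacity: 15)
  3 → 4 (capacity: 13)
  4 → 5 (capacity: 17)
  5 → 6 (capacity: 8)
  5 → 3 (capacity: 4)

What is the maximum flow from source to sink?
Maximum flow = 8

Max flow: 8

Flow assignment:
  0 → 1: 8/11
  1 → 2: 8/8
  2 → 3: 8/15
  3 → 4: 8/13
  4 → 5: 8/17
  5 → 6: 8/8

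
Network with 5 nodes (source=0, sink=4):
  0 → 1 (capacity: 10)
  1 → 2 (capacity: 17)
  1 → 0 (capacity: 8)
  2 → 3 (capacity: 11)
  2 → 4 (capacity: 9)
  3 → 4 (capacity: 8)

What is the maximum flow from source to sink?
Maximum flow = 10

Max flow: 10

Flow assignment:
  0 → 1: 10/10
  1 → 2: 10/17
  2 → 3: 1/11
  2 → 4: 9/9
  3 → 4: 1/8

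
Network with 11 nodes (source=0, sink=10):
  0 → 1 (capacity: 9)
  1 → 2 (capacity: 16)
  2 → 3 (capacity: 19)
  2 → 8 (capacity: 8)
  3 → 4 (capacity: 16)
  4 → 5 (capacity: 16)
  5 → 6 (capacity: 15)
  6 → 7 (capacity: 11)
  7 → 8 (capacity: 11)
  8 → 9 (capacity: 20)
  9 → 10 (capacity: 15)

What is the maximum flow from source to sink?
Maximum flow = 9

Max flow: 9

Flow assignment:
  0 → 1: 9/9
  1 → 2: 9/16
  2 → 3: 1/19
  2 → 8: 8/8
  3 → 4: 1/16
  4 → 5: 1/16
  5 → 6: 1/15
  6 → 7: 1/11
  7 → 8: 1/11
  8 → 9: 9/20
  9 → 10: 9/15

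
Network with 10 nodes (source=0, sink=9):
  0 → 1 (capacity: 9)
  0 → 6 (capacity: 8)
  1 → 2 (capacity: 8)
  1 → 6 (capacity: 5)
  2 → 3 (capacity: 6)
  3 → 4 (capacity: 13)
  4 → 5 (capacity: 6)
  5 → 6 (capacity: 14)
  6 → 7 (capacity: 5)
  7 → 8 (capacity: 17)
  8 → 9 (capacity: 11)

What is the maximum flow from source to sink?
Maximum flow = 5

Max flow: 5

Flow assignment:
  0 → 1: 5/9
  1 → 2: 4/8
  1 → 6: 1/5
  2 → 3: 4/6
  3 → 4: 4/13
  4 → 5: 4/6
  5 → 6: 4/14
  6 → 7: 5/5
  7 → 8: 5/17
  8 → 9: 5/11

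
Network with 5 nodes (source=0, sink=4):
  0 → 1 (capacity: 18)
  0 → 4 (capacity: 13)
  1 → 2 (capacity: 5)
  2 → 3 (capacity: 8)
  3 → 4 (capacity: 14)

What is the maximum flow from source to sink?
Maximum flow = 18

Max flow: 18

Flow assignment:
  0 → 1: 5/18
  0 → 4: 13/13
  1 → 2: 5/5
  2 → 3: 5/8
  3 → 4: 5/14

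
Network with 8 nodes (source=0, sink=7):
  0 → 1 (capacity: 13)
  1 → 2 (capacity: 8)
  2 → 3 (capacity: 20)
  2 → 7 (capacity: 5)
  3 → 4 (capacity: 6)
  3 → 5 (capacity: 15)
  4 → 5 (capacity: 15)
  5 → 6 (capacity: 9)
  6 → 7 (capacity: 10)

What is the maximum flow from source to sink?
Maximum flow = 8

Max flow: 8

Flow assignment:
  0 → 1: 8/13
  1 → 2: 8/8
  2 → 3: 3/20
  2 → 7: 5/5
  3 → 5: 3/15
  5 → 6: 3/9
  6 → 7: 3/10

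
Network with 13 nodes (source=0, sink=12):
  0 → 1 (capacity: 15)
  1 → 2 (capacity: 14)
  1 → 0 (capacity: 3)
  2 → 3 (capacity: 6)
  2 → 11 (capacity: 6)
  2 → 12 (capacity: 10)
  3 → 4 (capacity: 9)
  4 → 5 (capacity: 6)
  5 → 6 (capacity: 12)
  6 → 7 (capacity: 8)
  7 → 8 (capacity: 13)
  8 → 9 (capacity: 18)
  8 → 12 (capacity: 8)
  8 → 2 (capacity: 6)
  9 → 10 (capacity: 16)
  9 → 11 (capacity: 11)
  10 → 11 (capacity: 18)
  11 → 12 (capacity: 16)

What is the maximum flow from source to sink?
Maximum flow = 14

Max flow: 14

Flow assignment:
  0 → 1: 14/15
  1 → 2: 14/14
  2 → 11: 4/6
  2 → 12: 10/10
  11 → 12: 4/16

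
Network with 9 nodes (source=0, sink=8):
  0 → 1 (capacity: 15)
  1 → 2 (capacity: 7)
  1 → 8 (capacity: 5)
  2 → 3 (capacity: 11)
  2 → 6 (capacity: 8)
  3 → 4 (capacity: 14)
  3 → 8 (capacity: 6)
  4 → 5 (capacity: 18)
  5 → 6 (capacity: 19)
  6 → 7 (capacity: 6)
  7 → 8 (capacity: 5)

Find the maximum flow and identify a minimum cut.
Max flow = 12, Min cut edges: (1,2), (1,8)

Maximum flow: 12
Minimum cut: (1,2), (1,8)
Partition: S = [0, 1], T = [2, 3, 4, 5, 6, 7, 8]

Max-flow min-cut theorem verified: both equal 12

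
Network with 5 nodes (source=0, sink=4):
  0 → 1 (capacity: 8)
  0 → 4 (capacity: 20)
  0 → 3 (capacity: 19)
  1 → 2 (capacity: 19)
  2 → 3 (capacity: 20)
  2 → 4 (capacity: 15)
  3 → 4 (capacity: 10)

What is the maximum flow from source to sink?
Maximum flow = 38

Max flow: 38

Flow assignment:
  0 → 1: 8/8
  0 → 4: 20/20
  0 → 3: 10/19
  1 → 2: 8/19
  2 → 4: 8/15
  3 → 4: 10/10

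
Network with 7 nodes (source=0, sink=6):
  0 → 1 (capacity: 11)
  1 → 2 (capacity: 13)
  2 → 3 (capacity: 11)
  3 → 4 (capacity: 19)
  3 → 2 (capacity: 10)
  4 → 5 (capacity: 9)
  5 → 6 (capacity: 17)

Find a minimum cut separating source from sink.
Min cut value = 9, edges: (4,5)

Min cut value: 9
Partition: S = [0, 1, 2, 3, 4], T = [5, 6]
Cut edges: (4,5)

By max-flow min-cut theorem, max flow = min cut = 9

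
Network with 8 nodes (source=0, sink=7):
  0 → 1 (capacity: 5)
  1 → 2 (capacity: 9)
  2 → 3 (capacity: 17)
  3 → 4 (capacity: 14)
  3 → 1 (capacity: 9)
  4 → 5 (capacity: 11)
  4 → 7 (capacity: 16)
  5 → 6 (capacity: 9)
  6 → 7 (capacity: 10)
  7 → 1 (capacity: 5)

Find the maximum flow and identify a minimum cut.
Max flow = 5, Min cut edges: (0,1)

Maximum flow: 5
Minimum cut: (0,1)
Partition: S = [0], T = [1, 2, 3, 4, 5, 6, 7]

Max-flow min-cut theorem verified: both equal 5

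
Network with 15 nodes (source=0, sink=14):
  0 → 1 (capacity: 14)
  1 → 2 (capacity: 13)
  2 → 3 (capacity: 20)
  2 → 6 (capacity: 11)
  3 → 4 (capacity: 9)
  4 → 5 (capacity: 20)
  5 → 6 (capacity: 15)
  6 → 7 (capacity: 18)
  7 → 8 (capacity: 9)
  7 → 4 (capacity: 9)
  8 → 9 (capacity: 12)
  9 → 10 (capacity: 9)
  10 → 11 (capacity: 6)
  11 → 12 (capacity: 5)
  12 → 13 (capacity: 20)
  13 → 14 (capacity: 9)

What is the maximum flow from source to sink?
Maximum flow = 5

Max flow: 5

Flow assignment:
  0 → 1: 5/14
  1 → 2: 5/13
  2 → 3: 2/20
  2 → 6: 3/11
  3 → 4: 2/9
  4 → 5: 2/20
  5 → 6: 2/15
  6 → 7: 5/18
  7 → 8: 5/9
  8 → 9: 5/12
  9 → 10: 5/9
  10 → 11: 5/6
  11 → 12: 5/5
  12 → 13: 5/20
  13 → 14: 5/9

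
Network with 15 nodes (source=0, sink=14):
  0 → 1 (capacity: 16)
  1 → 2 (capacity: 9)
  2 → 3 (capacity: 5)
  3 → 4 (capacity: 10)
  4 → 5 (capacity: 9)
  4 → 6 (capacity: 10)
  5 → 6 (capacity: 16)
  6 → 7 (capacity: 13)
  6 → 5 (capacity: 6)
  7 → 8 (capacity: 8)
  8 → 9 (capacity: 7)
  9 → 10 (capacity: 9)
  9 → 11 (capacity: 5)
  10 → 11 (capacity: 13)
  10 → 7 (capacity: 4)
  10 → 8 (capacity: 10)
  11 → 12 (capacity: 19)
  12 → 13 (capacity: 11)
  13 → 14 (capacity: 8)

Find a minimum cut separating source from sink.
Min cut value = 5, edges: (2,3)

Min cut value: 5
Partition: S = [0, 1, 2], T = [3, 4, 5, 6, 7, 8, 9, 10, 11, 12, 13, 14]
Cut edges: (2,3)

By max-flow min-cut theorem, max flow = min cut = 5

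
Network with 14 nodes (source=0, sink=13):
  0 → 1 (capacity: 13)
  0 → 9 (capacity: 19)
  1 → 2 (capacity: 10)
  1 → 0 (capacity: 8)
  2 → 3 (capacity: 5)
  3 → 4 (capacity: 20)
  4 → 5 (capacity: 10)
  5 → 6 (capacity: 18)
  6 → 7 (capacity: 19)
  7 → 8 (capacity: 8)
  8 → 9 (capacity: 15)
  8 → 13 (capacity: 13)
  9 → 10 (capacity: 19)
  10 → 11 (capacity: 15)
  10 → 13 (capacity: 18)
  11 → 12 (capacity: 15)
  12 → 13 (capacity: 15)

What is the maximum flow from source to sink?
Maximum flow = 24

Max flow: 24

Flow assignment:
  0 → 1: 5/13
  0 → 9: 19/19
  1 → 2: 5/10
  2 → 3: 5/5
  3 → 4: 5/20
  4 → 5: 5/10
  5 → 6: 5/18
  6 → 7: 5/19
  7 → 8: 5/8
  8 → 13: 5/13
  9 → 10: 19/19
  10 → 11: 1/15
  10 → 13: 18/18
  11 → 12: 1/15
  12 → 13: 1/15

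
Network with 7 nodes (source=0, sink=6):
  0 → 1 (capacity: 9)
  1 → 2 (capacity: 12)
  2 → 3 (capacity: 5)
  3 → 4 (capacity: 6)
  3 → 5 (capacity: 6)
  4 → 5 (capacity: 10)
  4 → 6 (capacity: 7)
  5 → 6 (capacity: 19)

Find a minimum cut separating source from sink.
Min cut value = 5, edges: (2,3)

Min cut value: 5
Partition: S = [0, 1, 2], T = [3, 4, 5, 6]
Cut edges: (2,3)

By max-flow min-cut theorem, max flow = min cut = 5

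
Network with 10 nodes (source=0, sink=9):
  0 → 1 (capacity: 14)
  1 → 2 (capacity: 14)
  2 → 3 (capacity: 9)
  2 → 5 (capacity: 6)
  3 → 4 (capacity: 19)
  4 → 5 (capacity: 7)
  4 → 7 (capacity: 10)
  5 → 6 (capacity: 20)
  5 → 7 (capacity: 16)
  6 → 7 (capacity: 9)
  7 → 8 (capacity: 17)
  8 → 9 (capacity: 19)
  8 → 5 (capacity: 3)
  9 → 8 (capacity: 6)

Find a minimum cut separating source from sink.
Min cut value = 14, edges: (1,2)

Min cut value: 14
Partition: S = [0, 1], T = [2, 3, 4, 5, 6, 7, 8, 9]
Cut edges: (1,2)

By max-flow min-cut theorem, max flow = min cut = 14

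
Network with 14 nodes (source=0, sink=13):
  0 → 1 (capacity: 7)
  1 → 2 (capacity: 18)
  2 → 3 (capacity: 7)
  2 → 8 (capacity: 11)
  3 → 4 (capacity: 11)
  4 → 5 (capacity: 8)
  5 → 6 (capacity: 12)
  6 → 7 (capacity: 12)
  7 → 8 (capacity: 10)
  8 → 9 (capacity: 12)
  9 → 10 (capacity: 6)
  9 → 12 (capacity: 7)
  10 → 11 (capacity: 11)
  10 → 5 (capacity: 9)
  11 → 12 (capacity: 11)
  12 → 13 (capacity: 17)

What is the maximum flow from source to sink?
Maximum flow = 7

Max flow: 7

Flow assignment:
  0 → 1: 7/7
  1 → 2: 7/18
  2 → 8: 7/11
  8 → 9: 7/12
  9 → 12: 7/7
  12 → 13: 7/17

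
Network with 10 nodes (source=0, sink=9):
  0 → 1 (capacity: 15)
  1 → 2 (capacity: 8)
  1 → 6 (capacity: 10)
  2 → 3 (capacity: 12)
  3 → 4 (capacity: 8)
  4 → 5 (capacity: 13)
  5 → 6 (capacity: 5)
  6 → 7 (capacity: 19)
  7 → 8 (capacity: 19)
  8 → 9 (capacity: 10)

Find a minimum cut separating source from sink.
Min cut value = 10, edges: (8,9)

Min cut value: 10
Partition: S = [0, 1, 2, 3, 4, 5, 6, 7, 8], T = [9]
Cut edges: (8,9)

By max-flow min-cut theorem, max flow = min cut = 10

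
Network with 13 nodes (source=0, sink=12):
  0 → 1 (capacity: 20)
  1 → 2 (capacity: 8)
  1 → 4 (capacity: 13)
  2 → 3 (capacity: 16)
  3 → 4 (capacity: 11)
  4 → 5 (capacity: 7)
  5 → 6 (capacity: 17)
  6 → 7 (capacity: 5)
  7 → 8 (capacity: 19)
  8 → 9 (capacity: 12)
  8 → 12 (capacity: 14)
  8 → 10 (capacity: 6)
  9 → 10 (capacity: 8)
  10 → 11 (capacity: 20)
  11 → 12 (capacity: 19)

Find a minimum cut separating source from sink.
Min cut value = 5, edges: (6,7)

Min cut value: 5
Partition: S = [0, 1, 2, 3, 4, 5, 6], T = [7, 8, 9, 10, 11, 12]
Cut edges: (6,7)

By max-flow min-cut theorem, max flow = min cut = 5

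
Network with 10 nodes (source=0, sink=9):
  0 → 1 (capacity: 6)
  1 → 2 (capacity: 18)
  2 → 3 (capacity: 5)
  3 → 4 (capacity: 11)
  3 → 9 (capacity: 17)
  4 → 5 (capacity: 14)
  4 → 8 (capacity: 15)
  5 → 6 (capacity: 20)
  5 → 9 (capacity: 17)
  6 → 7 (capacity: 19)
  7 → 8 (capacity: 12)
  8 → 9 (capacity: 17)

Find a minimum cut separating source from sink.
Min cut value = 5, edges: (2,3)

Min cut value: 5
Partition: S = [0, 1, 2], T = [3, 4, 5, 6, 7, 8, 9]
Cut edges: (2,3)

By max-flow min-cut theorem, max flow = min cut = 5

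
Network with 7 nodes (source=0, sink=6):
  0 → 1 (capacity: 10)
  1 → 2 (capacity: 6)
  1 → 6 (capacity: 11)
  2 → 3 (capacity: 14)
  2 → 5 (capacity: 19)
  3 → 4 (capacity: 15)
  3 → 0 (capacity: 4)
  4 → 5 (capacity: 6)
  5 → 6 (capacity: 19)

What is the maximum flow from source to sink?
Maximum flow = 10

Max flow: 10

Flow assignment:
  0 → 1: 10/10
  1 → 6: 10/11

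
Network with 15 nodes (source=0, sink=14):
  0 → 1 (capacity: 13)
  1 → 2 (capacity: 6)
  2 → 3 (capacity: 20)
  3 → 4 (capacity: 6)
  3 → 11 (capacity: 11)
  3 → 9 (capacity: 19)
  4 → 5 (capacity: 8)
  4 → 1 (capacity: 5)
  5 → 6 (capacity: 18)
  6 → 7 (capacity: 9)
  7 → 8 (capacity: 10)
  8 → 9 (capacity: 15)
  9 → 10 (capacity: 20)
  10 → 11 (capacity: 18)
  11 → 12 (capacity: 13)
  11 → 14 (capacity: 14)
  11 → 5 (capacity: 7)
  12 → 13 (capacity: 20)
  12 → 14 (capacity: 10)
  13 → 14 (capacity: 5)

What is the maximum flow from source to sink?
Maximum flow = 6

Max flow: 6

Flow assignment:
  0 → 1: 6/13
  1 → 2: 6/6
  2 → 3: 6/20
  3 → 11: 6/11
  11 → 14: 6/14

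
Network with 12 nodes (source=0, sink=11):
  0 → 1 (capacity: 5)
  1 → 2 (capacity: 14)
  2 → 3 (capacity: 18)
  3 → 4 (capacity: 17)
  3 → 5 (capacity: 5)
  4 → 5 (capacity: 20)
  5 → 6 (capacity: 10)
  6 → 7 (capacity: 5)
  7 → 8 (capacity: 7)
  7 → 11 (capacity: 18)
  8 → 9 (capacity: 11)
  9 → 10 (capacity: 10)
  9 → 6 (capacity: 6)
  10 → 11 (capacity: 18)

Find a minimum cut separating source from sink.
Min cut value = 5, edges: (6,7)

Min cut value: 5
Partition: S = [0, 1, 2, 3, 4, 5, 6], T = [7, 8, 9, 10, 11]
Cut edges: (6,7)

By max-flow min-cut theorem, max flow = min cut = 5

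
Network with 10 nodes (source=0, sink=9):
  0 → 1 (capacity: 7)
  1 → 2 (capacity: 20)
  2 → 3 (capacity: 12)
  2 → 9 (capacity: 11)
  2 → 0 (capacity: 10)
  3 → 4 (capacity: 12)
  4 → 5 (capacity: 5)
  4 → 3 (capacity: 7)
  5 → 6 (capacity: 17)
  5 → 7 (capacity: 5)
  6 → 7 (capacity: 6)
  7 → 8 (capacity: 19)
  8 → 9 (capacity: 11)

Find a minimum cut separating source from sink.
Min cut value = 7, edges: (0,1)

Min cut value: 7
Partition: S = [0], T = [1, 2, 3, 4, 5, 6, 7, 8, 9]
Cut edges: (0,1)

By max-flow min-cut theorem, max flow = min cut = 7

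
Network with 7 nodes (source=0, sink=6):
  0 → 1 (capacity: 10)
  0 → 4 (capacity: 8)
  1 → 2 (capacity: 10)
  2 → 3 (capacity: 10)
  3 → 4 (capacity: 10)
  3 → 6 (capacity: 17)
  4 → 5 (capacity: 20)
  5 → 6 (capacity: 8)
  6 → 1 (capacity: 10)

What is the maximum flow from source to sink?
Maximum flow = 18

Max flow: 18

Flow assignment:
  0 → 1: 10/10
  0 → 4: 8/8
  1 → 2: 10/10
  2 → 3: 10/10
  3 → 6: 10/17
  4 → 5: 8/20
  5 → 6: 8/8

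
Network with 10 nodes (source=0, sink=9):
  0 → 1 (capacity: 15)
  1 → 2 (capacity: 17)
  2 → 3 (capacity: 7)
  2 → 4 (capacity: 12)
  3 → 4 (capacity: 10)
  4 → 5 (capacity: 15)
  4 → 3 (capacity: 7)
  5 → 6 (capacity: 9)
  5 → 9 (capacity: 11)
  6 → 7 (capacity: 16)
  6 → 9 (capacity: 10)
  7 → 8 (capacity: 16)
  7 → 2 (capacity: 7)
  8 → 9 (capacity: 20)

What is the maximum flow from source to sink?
Maximum flow = 15

Max flow: 15

Flow assignment:
  0 → 1: 15/15
  1 → 2: 15/17
  2 → 3: 3/7
  2 → 4: 12/12
  3 → 4: 3/10
  4 → 5: 15/15
  5 → 6: 4/9
  5 → 9: 11/11
  6 → 9: 4/10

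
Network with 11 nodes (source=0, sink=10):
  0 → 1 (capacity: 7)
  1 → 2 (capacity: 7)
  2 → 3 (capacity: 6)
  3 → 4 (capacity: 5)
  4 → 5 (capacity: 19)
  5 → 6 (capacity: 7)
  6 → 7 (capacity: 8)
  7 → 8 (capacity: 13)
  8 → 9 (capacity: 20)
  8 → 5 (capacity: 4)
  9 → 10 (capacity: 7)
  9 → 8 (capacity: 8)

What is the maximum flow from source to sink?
Maximum flow = 5

Max flow: 5

Flow assignment:
  0 → 1: 5/7
  1 → 2: 5/7
  2 → 3: 5/6
  3 → 4: 5/5
  4 → 5: 5/19
  5 → 6: 5/7
  6 → 7: 5/8
  7 → 8: 5/13
  8 → 9: 5/20
  9 → 10: 5/7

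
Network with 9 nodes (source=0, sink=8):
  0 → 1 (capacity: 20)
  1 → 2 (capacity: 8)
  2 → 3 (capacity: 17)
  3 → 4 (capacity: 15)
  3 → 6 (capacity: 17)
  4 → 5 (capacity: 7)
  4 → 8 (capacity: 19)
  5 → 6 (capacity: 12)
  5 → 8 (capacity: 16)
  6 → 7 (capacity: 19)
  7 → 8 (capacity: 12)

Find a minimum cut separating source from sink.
Min cut value = 8, edges: (1,2)

Min cut value: 8
Partition: S = [0, 1], T = [2, 3, 4, 5, 6, 7, 8]
Cut edges: (1,2)

By max-flow min-cut theorem, max flow = min cut = 8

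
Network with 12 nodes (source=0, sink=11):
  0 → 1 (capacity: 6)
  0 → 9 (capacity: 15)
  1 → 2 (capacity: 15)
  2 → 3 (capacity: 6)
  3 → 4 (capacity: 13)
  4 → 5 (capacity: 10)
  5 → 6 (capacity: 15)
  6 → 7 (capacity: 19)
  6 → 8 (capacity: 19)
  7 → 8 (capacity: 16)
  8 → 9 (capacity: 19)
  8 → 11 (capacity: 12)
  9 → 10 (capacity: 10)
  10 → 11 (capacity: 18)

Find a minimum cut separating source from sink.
Min cut value = 16, edges: (2,3), (9,10)

Min cut value: 16
Partition: S = [0, 1, 2, 9], T = [3, 4, 5, 6, 7, 8, 10, 11]
Cut edges: (2,3), (9,10)

By max-flow min-cut theorem, max flow = min cut = 16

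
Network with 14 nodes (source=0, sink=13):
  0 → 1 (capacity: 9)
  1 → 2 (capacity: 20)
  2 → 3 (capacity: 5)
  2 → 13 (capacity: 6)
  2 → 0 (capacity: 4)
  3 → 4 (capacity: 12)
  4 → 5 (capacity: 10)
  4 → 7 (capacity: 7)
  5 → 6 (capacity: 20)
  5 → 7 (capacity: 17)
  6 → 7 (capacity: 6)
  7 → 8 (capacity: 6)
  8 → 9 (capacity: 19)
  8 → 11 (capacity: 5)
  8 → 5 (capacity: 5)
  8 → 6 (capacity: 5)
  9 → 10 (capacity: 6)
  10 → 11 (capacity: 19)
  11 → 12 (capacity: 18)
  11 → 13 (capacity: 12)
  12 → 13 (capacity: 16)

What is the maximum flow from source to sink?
Maximum flow = 9

Max flow: 9

Flow assignment:
  0 → 1: 9/9
  1 → 2: 9/20
  2 → 3: 3/5
  2 → 13: 6/6
  3 → 4: 3/12
  4 → 7: 3/7
  7 → 8: 3/6
  8 → 11: 3/5
  11 → 13: 3/12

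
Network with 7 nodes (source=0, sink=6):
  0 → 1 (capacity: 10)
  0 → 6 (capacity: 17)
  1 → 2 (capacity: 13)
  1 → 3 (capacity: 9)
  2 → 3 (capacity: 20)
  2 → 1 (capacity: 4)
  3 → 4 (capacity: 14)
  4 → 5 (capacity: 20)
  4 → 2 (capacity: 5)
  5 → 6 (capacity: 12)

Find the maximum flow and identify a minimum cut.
Max flow = 27, Min cut edges: (0,1), (0,6)

Maximum flow: 27
Minimum cut: (0,1), (0,6)
Partition: S = [0], T = [1, 2, 3, 4, 5, 6]

Max-flow min-cut theorem verified: both equal 27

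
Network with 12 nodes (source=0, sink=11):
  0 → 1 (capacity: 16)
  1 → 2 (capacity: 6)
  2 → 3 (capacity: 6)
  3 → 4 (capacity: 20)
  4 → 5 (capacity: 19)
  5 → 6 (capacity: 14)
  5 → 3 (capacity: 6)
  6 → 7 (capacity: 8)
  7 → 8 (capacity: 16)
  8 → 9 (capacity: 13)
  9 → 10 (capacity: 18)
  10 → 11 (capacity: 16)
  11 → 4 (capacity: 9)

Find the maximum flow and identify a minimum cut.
Max flow = 6, Min cut edges: (2,3)

Maximum flow: 6
Minimum cut: (2,3)
Partition: S = [0, 1, 2], T = [3, 4, 5, 6, 7, 8, 9, 10, 11]

Max-flow min-cut theorem verified: both equal 6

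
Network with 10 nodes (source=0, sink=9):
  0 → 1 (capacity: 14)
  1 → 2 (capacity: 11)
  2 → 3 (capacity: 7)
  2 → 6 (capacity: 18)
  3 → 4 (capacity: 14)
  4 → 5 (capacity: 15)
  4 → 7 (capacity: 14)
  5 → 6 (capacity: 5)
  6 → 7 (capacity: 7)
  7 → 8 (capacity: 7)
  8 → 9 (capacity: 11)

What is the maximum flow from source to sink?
Maximum flow = 7

Max flow: 7

Flow assignment:
  0 → 1: 7/14
  1 → 2: 7/11
  2 → 6: 7/18
  6 → 7: 7/7
  7 → 8: 7/7
  8 → 9: 7/11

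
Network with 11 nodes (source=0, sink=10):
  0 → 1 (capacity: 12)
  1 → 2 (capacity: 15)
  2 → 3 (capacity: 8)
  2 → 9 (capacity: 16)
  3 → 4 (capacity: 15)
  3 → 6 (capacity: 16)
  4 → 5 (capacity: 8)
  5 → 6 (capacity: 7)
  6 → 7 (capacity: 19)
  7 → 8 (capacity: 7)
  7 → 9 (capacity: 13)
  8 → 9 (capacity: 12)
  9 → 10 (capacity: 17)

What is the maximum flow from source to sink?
Maximum flow = 12

Max flow: 12

Flow assignment:
  0 → 1: 12/12
  1 → 2: 12/15
  2 → 9: 12/16
  9 → 10: 12/17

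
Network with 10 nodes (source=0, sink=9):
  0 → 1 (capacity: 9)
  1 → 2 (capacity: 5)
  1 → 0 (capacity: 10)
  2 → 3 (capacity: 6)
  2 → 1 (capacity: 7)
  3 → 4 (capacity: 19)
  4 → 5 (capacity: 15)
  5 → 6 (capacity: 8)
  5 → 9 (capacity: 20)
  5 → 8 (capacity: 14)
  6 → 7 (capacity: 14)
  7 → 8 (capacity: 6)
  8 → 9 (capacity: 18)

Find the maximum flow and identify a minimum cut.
Max flow = 5, Min cut edges: (1,2)

Maximum flow: 5
Minimum cut: (1,2)
Partition: S = [0, 1], T = [2, 3, 4, 5, 6, 7, 8, 9]

Max-flow min-cut theorem verified: both equal 5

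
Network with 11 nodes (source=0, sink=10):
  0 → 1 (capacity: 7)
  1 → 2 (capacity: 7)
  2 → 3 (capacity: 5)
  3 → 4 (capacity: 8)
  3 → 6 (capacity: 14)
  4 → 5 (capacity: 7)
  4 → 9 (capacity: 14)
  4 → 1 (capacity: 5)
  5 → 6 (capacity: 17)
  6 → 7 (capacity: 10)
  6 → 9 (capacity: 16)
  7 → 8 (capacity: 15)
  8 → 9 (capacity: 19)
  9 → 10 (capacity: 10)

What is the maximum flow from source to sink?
Maximum flow = 5

Max flow: 5

Flow assignment:
  0 → 1: 5/7
  1 → 2: 5/7
  2 → 3: 5/5
  3 → 4: 5/8
  4 → 9: 5/14
  9 → 10: 5/10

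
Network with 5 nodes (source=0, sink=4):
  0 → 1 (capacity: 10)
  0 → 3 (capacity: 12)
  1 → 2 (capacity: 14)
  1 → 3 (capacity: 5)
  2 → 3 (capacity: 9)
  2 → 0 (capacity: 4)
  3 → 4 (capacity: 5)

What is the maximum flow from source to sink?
Maximum flow = 5

Max flow: 5

Flow assignment:
  0 → 1: 9/10
  1 → 2: 4/14
  1 → 3: 5/5
  2 → 0: 4/4
  3 → 4: 5/5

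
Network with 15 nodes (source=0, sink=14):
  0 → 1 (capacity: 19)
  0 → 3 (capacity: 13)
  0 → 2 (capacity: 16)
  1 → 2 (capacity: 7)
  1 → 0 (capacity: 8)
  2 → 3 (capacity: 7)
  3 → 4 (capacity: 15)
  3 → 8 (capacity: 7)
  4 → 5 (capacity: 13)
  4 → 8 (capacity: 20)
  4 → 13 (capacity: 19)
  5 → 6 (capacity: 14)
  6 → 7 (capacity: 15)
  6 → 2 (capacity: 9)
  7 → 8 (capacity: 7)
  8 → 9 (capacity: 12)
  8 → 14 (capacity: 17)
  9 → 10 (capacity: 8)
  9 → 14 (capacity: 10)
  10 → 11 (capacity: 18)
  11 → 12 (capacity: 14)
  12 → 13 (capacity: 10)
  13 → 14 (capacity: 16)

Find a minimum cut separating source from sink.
Min cut value = 20, edges: (0,3), (2,3)

Min cut value: 20
Partition: S = [0, 1, 2], T = [3, 4, 5, 6, 7, 8, 9, 10, 11, 12, 13, 14]
Cut edges: (0,3), (2,3)

By max-flow min-cut theorem, max flow = min cut = 20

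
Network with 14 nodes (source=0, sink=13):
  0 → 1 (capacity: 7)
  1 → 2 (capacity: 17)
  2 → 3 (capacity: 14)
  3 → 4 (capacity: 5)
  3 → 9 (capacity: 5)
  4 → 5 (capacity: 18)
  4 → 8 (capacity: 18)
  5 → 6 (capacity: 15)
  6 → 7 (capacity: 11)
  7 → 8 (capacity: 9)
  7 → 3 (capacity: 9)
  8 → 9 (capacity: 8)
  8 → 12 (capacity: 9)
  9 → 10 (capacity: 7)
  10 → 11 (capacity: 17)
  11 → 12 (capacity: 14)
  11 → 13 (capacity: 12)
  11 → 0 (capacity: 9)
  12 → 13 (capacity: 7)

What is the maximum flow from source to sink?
Maximum flow = 7

Max flow: 7

Flow assignment:
  0 → 1: 7/7
  1 → 2: 7/17
  2 → 3: 7/14
  3 → 4: 5/5
  3 → 9: 2/5
  4 → 8: 5/18
  8 → 12: 5/9
  9 → 10: 2/7
  10 → 11: 2/17
  11 → 13: 2/12
  12 → 13: 5/7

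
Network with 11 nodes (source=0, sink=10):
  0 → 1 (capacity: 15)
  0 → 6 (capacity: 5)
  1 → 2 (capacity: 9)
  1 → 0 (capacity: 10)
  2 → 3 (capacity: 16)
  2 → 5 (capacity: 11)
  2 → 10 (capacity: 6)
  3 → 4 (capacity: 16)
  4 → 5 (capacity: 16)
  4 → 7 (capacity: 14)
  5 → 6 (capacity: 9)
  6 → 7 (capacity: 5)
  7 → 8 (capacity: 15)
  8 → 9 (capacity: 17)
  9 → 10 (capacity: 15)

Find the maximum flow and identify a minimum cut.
Max flow = 14, Min cut edges: (1,2), (6,7)

Maximum flow: 14
Minimum cut: (1,2), (6,7)
Partition: S = [0, 1, 5, 6], T = [2, 3, 4, 7, 8, 9, 10]

Max-flow min-cut theorem verified: both equal 14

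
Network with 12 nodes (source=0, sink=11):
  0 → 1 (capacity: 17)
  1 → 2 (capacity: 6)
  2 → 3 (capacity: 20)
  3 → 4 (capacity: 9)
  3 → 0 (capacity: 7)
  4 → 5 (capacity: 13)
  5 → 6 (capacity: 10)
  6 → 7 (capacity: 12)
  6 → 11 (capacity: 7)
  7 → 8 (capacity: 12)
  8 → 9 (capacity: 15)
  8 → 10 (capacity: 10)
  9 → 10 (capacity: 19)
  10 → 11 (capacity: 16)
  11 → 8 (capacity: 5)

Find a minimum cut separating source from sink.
Min cut value = 6, edges: (1,2)

Min cut value: 6
Partition: S = [0, 1], T = [2, 3, 4, 5, 6, 7, 8, 9, 10, 11]
Cut edges: (1,2)

By max-flow min-cut theorem, max flow = min cut = 6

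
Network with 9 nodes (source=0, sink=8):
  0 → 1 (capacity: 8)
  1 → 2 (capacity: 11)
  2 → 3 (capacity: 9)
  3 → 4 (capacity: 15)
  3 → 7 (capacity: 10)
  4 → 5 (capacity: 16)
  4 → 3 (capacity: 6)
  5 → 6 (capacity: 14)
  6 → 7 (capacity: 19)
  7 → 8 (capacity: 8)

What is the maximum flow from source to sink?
Maximum flow = 8

Max flow: 8

Flow assignment:
  0 → 1: 8/8
  1 → 2: 8/11
  2 → 3: 8/9
  3 → 7: 8/10
  7 → 8: 8/8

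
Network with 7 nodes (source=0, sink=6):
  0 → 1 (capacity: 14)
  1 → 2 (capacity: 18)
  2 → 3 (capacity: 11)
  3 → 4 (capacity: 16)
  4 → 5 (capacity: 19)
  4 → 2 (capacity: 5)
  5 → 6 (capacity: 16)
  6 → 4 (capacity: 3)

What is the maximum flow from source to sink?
Maximum flow = 11

Max flow: 11

Flow assignment:
  0 → 1: 11/14
  1 → 2: 11/18
  2 → 3: 11/11
  3 → 4: 11/16
  4 → 5: 11/19
  5 → 6: 11/16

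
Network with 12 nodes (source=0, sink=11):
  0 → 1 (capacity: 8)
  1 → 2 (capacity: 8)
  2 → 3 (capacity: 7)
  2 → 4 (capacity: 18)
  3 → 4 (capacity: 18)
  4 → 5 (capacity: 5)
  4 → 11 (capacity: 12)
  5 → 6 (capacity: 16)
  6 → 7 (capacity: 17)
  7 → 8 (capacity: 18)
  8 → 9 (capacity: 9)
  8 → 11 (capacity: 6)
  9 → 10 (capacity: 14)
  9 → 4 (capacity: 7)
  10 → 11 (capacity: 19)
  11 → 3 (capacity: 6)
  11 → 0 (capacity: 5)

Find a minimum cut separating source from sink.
Min cut value = 8, edges: (1,2)

Min cut value: 8
Partition: S = [0, 1], T = [2, 3, 4, 5, 6, 7, 8, 9, 10, 11]
Cut edges: (1,2)

By max-flow min-cut theorem, max flow = min cut = 8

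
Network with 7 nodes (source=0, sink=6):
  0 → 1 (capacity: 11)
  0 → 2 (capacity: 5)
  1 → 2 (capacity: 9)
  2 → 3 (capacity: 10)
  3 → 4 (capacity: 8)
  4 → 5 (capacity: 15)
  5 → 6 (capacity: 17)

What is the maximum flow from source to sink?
Maximum flow = 8

Max flow: 8

Flow assignment:
  0 → 1: 8/11
  1 → 2: 8/9
  2 → 3: 8/10
  3 → 4: 8/8
  4 → 5: 8/15
  5 → 6: 8/17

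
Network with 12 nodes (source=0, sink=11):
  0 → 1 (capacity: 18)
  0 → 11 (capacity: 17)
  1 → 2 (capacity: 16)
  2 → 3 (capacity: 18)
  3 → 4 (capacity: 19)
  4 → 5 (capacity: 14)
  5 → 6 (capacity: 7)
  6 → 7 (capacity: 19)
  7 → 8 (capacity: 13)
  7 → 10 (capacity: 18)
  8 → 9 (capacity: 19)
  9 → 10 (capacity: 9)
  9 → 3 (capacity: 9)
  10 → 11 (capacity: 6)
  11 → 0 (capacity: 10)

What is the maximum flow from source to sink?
Maximum flow = 23

Max flow: 23

Flow assignment:
  0 → 1: 6/18
  0 → 11: 17/17
  1 → 2: 6/16
  2 → 3: 6/18
  3 → 4: 7/19
  4 → 5: 7/14
  5 → 6: 7/7
  6 → 7: 7/19
  7 → 8: 1/13
  7 → 10: 6/18
  8 → 9: 1/19
  9 → 3: 1/9
  10 → 11: 6/6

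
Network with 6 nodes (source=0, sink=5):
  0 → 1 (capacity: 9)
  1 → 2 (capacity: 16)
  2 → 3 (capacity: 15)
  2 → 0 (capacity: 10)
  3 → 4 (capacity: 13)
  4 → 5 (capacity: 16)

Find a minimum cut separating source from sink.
Min cut value = 9, edges: (0,1)

Min cut value: 9
Partition: S = [0], T = [1, 2, 3, 4, 5]
Cut edges: (0,1)

By max-flow min-cut theorem, max flow = min cut = 9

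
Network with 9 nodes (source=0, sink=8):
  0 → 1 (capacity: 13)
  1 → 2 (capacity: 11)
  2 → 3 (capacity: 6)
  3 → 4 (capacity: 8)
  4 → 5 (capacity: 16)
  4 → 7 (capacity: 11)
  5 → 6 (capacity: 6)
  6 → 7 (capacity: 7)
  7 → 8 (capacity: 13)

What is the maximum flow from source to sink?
Maximum flow = 6

Max flow: 6

Flow assignment:
  0 → 1: 6/13
  1 → 2: 6/11
  2 → 3: 6/6
  3 → 4: 6/8
  4 → 7: 6/11
  7 → 8: 6/13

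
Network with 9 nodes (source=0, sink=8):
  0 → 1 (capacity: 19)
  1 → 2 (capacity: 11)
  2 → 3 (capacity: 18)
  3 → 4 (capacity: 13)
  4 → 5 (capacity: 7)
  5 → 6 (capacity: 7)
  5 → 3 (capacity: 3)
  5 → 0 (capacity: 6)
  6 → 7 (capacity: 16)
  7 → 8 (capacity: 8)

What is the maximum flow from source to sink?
Maximum flow = 7

Max flow: 7

Flow assignment:
  0 → 1: 7/19
  1 → 2: 7/11
  2 → 3: 7/18
  3 → 4: 7/13
  4 → 5: 7/7
  5 → 6: 7/7
  6 → 7: 7/16
  7 → 8: 7/8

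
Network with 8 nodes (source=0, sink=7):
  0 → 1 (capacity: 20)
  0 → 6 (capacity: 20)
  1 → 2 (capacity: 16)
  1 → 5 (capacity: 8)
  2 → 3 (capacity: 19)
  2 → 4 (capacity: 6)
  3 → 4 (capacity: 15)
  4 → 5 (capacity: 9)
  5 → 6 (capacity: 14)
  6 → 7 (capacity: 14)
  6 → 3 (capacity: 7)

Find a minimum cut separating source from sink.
Min cut value = 14, edges: (6,7)

Min cut value: 14
Partition: S = [0, 1, 2, 3, 4, 5, 6], T = [7]
Cut edges: (6,7)

By max-flow min-cut theorem, max flow = min cut = 14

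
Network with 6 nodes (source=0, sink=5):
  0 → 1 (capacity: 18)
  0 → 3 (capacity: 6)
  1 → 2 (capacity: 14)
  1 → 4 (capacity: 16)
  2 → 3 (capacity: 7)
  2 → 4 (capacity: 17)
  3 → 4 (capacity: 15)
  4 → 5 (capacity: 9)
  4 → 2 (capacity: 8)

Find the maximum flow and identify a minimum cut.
Max flow = 9, Min cut edges: (4,5)

Maximum flow: 9
Minimum cut: (4,5)
Partition: S = [0, 1, 2, 3, 4], T = [5]

Max-flow min-cut theorem verified: both equal 9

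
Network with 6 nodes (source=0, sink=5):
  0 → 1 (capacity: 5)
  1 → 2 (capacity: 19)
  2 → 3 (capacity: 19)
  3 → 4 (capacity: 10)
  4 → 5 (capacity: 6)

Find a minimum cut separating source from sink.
Min cut value = 5, edges: (0,1)

Min cut value: 5
Partition: S = [0], T = [1, 2, 3, 4, 5]
Cut edges: (0,1)

By max-flow min-cut theorem, max flow = min cut = 5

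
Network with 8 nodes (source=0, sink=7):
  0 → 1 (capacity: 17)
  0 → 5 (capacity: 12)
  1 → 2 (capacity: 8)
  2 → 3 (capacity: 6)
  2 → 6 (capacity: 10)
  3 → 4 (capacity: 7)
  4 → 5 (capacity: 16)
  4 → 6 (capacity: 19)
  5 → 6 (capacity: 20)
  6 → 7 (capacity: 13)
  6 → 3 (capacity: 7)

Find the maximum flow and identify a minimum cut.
Max flow = 13, Min cut edges: (6,7)

Maximum flow: 13
Minimum cut: (6,7)
Partition: S = [0, 1, 2, 3, 4, 5, 6], T = [7]

Max-flow min-cut theorem verified: both equal 13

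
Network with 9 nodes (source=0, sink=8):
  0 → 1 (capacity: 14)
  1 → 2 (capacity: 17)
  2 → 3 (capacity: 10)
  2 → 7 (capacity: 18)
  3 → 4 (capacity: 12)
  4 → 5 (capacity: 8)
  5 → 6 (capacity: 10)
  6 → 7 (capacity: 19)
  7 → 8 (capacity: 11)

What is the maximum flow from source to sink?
Maximum flow = 11

Max flow: 11

Flow assignment:
  0 → 1: 11/14
  1 → 2: 11/17
  2 → 7: 11/18
  7 → 8: 11/11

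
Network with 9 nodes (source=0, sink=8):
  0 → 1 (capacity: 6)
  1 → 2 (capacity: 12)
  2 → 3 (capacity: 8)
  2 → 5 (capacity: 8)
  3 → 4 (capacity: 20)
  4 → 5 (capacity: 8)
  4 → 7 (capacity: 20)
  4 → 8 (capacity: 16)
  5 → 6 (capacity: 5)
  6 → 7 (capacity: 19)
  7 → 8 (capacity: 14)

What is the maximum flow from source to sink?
Maximum flow = 6

Max flow: 6

Flow assignment:
  0 → 1: 6/6
  1 → 2: 6/12
  2 → 3: 6/8
  3 → 4: 6/20
  4 → 8: 6/16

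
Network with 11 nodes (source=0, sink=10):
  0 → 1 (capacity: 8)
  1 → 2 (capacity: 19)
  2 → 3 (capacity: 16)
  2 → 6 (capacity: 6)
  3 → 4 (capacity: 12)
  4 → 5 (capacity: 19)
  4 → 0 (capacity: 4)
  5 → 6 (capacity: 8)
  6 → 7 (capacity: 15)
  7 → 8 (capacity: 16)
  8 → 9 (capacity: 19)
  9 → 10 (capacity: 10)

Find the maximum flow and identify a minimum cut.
Max flow = 8, Min cut edges: (0,1)

Maximum flow: 8
Minimum cut: (0,1)
Partition: S = [0], T = [1, 2, 3, 4, 5, 6, 7, 8, 9, 10]

Max-flow min-cut theorem verified: both equal 8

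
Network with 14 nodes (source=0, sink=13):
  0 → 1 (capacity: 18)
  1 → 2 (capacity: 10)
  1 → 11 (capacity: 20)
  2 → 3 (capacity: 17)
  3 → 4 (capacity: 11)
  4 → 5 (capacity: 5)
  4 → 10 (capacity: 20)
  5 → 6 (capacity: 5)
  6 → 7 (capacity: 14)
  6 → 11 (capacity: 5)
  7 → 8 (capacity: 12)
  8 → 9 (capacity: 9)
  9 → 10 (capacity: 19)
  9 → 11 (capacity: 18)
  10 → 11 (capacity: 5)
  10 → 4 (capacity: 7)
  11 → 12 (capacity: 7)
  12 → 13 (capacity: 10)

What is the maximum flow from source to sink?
Maximum flow = 7

Max flow: 7

Flow assignment:
  0 → 1: 7/18
  1 → 11: 7/20
  11 → 12: 7/7
  12 → 13: 7/10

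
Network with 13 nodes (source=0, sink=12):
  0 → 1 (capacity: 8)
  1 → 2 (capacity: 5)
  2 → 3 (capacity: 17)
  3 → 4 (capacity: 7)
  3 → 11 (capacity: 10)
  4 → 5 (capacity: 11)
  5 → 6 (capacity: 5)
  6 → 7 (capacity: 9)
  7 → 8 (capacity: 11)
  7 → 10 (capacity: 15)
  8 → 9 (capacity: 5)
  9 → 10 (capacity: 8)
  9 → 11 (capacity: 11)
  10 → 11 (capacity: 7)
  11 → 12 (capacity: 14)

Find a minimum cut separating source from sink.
Min cut value = 5, edges: (1,2)

Min cut value: 5
Partition: S = [0, 1], T = [2, 3, 4, 5, 6, 7, 8, 9, 10, 11, 12]
Cut edges: (1,2)

By max-flow min-cut theorem, max flow = min cut = 5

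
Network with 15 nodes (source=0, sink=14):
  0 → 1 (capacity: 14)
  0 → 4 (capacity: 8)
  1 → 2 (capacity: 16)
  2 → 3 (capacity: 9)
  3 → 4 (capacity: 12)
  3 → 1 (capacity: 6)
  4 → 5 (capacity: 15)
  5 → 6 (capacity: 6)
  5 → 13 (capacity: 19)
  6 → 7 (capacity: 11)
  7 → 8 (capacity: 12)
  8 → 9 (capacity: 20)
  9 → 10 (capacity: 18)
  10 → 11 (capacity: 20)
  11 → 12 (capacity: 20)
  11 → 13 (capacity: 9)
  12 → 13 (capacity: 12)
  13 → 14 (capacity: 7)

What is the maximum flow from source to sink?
Maximum flow = 7

Max flow: 7

Flow assignment:
  0 → 1: 7/14
  1 → 2: 9/16
  2 → 3: 9/9
  3 → 4: 7/12
  3 → 1: 2/6
  4 → 5: 7/15
  5 → 13: 7/19
  13 → 14: 7/7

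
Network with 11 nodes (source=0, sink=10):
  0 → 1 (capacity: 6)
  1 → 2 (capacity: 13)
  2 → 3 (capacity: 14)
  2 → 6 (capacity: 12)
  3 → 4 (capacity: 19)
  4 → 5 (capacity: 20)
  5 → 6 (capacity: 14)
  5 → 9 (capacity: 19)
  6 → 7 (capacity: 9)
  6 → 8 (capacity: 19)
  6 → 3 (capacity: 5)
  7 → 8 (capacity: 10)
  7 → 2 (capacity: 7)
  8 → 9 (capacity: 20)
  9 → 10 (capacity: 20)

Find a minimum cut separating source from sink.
Min cut value = 6, edges: (0,1)

Min cut value: 6
Partition: S = [0], T = [1, 2, 3, 4, 5, 6, 7, 8, 9, 10]
Cut edges: (0,1)

By max-flow min-cut theorem, max flow = min cut = 6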